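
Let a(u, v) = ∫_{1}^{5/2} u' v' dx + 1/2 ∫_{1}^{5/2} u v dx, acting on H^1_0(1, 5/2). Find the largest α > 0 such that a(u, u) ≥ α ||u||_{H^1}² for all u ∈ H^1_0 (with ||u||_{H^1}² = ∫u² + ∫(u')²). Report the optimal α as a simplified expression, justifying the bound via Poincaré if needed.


α = (9 + 8*π^2)/(2*(9 + 4*π^2))

Coercivity of a(·,·) on H^1_0(1, 5/2) means a(u, u) ≥ α ||u||_{H^1}² for every u ∈ H^1_0.
The interval has length L = 3/2, and Poincaré/coercivity depend only on L. Here a(u, u) = ∫(u')² + (1/2)·∫u².
Here 0 < c = 1/2 < 1. The condition a(u,u) ≥ α||u||_{H^1}² reads (1−α)∫(u')² ≥ (α−c)∫u². Any admissible α is ≤ 1 (rapidly oscillating u have ∫u²/∫(u')² → 0), and α = 1 would force 0 ≥ (1−c)∫u², impossible since c < 1; so 1−α > 0. By the sharp Poincaré inequality on H^1_0 of an interval of length L, ∫(u')² ≥ (π/L)²∫u² with equality for the first sine mode sin(π(x−x₀)/L) (x₀ the left endpoint), so the inequality holds for all u iff (1−α)(π/L)² ≥ α − c, i.e. α ≤ ((π/L)² + c)/((π/L)² + 1) = (1 + c(L/π)²)/(1 + (L/π)²). With (π/L)² = 4*π^2/9 and c = 1/2, the largest admissible constant is α = ((π/L)² + c)/((π/L)² + 1).
Simplifying, α = (9 + 8*π^2)/(2*(9 + 4*π^2)).


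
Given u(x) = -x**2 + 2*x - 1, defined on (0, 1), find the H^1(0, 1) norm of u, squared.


||u||_{H^1}^2 = 23/15

The H^1 norm (squared) on an interval (0, L) is
  ||u||_{H^1}^2 = ∫_0^L u(x)^2 dx + ∫_0^L u'(x)^2 dx.
Compute u'(x) = 2 - 2*x.
Then u(x)^2 = x**4 - 4*x**3 + 6*x**2 - 4*x + 1 and u'(x)^2 = 4*x**2 - 8*x + 4.
Integrate each monomial from 0 to 1 using ∫_0^1 c·x^n dx = c·1^(n+1)/(n+1):
  ∫_0^1 u(x)^2 dx = ∫_0^1 (x^4 - 4*x^3 + 6*x^2 - 4*x + 1) dx. Term by term:
    ∫_0^1 x^4 dx = 1/5;  ∫_0^1 -4*x^3 dx = -1;  ∫_0^1 6*x^2 dx = 2;
    ∫_0^1 -4*x dx = -2;  ∫_0^1 1 dx = 1.
  Sum: 1/5 − 1 + 2 − 2 + 1 = 1/5.
  ∫_0^1 u'(x)^2 dx = ∫_0^1 (4*x^2 - 8*x + 4) dx. Term by term:
    ∫_0^1 4*x^2 dx = 4/3;  ∫_0^1 -8*x dx = -4;  ∫_0^1 4 dx = 4.
  Sum: 4/3 − 4 + 4 = 4/3.
Adding: ||u||_{H^1}^2 = 1/5 + 4/3 = 23/15.


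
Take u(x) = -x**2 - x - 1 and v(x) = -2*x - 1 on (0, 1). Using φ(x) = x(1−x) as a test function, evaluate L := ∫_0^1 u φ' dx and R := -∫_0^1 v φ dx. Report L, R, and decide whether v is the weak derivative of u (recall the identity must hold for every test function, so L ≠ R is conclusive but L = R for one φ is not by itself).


LHS = 1/3, RHS = 1/3. Yes, v = u' weakly.

u(x) = -x**2 - x - 1, classical derivative u'(x) = -2*x - 1.
φ(x) = x(1−x), so φ'(x) = 1 - 2*x.
Note φ(0) = φ(1) = 0, so the boundary term u·φ vanishes.
LHS = ∫_0^1 u(x) φ'(x) dx = ∫_0^1 (2*x^3 + x^2 + x - 1) dx. Term by term:
  ∫_0^1 2*x^3 dx = 1/2;  ∫_0^1 x^2 dx = 1/3;  ∫_0^1 x dx = 1/2;
  ∫_0^1 -1 dx = -1.
Sum: 1/2 + 1/3 + 1/2 − 1 = 1/3.
So LHS = 1/3.
∫_0^1 v(x) φ(x) dx = ∫_0^1 (2*x^3 - x^2 - x) dx. Term by term:
  ∫_0^1 2*x^3 dx = 1/2;  ∫_0^1 -x^2 dx = -1/3;  ∫_0^1 -x dx = -1/2.
Sum: 1/2 − 1/3 − 1/2 = -1/3.
So RHS = -∫_0^1 v(x) φ(x) dx = 1/3.
LHS = RHS, so the identity holds for this test φ.
Moreover u is smooth here and v(x) = u'(x) = -2*x - 1 pointwise, so the identity holds for every test function. Hence v is the weak derivative of u.


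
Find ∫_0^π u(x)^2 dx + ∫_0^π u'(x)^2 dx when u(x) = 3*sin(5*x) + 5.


||u||_{H^1(0,π)}^2 = 12 + 142*π

u'(x) = 15*cos(5*x).
Expand u² and (u')² and integrate term by term on (0, π), using: for integers n ≥ 1, ∫_0^π sin²(nx) dx = ∫_0^π cos²(nx) dx = π/2; for n ≠ n', ∫_0^π sin(nx)sin(n'x) dx = ∫_0^π cos(nx)cos(n'x) dx = 0; and by product-to-sum, ∫_0^π sin(nx)cos(n'x) dx = ½∫_0^π [sin((n+n')x) + sin((n−n')x)] dx, which is 0 when n+n' is even and 2n/(n²−n'²) when n+n' is odd (it need not vanish on (0, π)). For the constant mode: ∫_0^π 1 dx = π, ∫_0^π cos(nx) dx = 0, ∫_0^π sin(nx) dx = (1−(−1)^n)/n.
  u² squared terms: (5)²·∫1 dx = 25·π = 25*π;  (3)²·∫sin(5x)² dx = 9·π/2 = 9*π/2.
  u² cross terms: 2·(5)·(3)·∫1·sin(5x) dx = 30·(2/5) = 12.
  So ∫_0^π u² dx = 25*π + 9*π/2 + 12 = 12 + 59*π/2.
  (u')² squared terms: (15)²·∫cos(5x)² dx = 225·π/2 = 225*π/2.
  So ∫_0^π (u')² dx = 225*π/2.
||u||_{H^1}^2 = (12 + 59*π/2) + (225*π/2) = 12 + 142*π.


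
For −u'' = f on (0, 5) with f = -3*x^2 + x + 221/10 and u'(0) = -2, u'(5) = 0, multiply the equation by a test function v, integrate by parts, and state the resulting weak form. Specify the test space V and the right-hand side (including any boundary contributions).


V = H^1(0, 5) (v unrestricted at boundary; u is determined up to an additive constant); weak form: ∫_0^5 u'v' dx = ∫_0^5 (-3*x^2 + x + 221/10) v dx + 2·v(0) for all v ∈ V.

Multiply both sides by a test function v and integrate from 0 to 5:
  ∫_0^5 −u''(x) v(x) dx = ∫_0^5 f(x) v(x) dx.
Integrate the LHS by parts once:
  ∫_0^5 −u'' v dx = −[u'(x) v(x)]_0^5 + ∫_0^5 u'(x) v'(x) dx.
Thus ∫_0^5 u'(x) v'(x) dx = ∫_0^5 f(x) v(x) dx + [u'(x) v(x)]_0^5.
Choose V so that boundary terms are either known or forced to vanish.
u has inhomogeneous Neumann u'(0) = -2, u'(5) = 0. [u' v]_0^5 = (0)·v(5) − (-2)·v(0) = 2·v(0). Take V = H^1(0, 5); boundary term becomes part of RHS.
Weak formulation: find u (satisfying any essential BC) such that ∫_0^5 u'(x) v'(x) dx = ∫_0^5 f v dx + 2·v(0) for all v ∈ V (Neumann data are natural BCs: they enter the RHS as boundary terms).
Substituting f(x) = -3*x^2 + x + 221/10, the right-hand side is ∫_0^5 (-3*x^2 + x + 221/10) v dx + 2·v(0).
Compatibility check (pure Neumann): taking v ≡ 1 ∈ V gives 0 = ∫_0^5 f dx + (0) − (-2), i.e. ∫_0^5 f dx must equal u'(0) − u'(5) = -2. Indeed ∫_0^5 (-3*x^2 + x + 221/10) dx = -2, so the data are compatible. The solution is then unique only up to an additive constant (fix it e.g. by requiring ∫_0^5 u dx = 0).


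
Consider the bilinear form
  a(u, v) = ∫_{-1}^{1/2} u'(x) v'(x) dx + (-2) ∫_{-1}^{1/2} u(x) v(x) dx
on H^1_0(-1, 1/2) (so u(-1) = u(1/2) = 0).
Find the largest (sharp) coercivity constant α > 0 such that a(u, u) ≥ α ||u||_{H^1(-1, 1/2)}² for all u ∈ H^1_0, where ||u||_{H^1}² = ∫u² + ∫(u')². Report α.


α = 2*(-9 + 2*π^2)/(9 + 4*π^2)

Coercivity of a(·,·) on H^1_0(-1, 1/2) means a(u, u) ≥ α ||u||_{H^1}² for every u ∈ H^1_0.
The interval has length L = 3/2, and Poincaré/coercivity depend only on L. Here a(u, u) = ∫(u')² + (-2)·∫u².
Here c = -2 < 0 with |c| < (π/L)² = 4*π^2/9, so coercivity still holds. The condition a(u,u) ≥ α||u||_{H^1}² reads (1−α)∫(u')² ≥ (α−c)∫u². Any admissible α is ≤ 1 (rapidly oscillating u have ∫u²/∫(u')² → 0), and α = 1 would force 0 ≥ (1−c)∫u², impossible since c < 1; so 1−α > 0. By the sharp Poincaré inequality on H^1_0 of an interval of length L, ∫(u')² ≥ (π/L)²∫u² with equality for the first sine mode sin(π(x−x₀)/L) (x₀ the left endpoint), so the inequality holds for all u iff (1−α)(π/L)² ≥ α − c, i.e. α ≤ ((π/L)² + c)/((π/L)² + 1) = (1 + c(L/π)²)/(1 + (L/π)²). (Direct route, valid since c ≤ 0: Poincaré gives c∫u² ≥ c(L/π)²∫(u')², so a(u,u) ≥ (1 + c(L/π)²)∫(u')², while ||u||_{H^1}² ≤ (1 + (L/π)²)∫(u')²; dividing yields the same α.) With (π/L)² = 4*π^2/9 and c = -2, the largest admissible constant is α = ((π/L)² + c)/((π/L)² + 1).
Simplifying, α = 2*(-9 + 2*π^2)/(9 + 4*π^2).


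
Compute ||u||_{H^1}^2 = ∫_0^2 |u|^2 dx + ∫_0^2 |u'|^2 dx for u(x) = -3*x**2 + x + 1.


||u||_{H^1}^2 = 1504/15

The H^1 norm (squared) on an interval (0, L) is
  ||u||_{H^1}^2 = ∫_0^L u(x)^2 dx + ∫_0^L u'(x)^2 dx.
Compute u'(x) = 1 - 6*x.
Then u(x)^2 = 9*x**4 - 6*x**3 - 5*x**2 + 2*x + 1 and u'(x)^2 = 36*x**2 - 12*x + 1.
Integrate each monomial from 0 to 2 using ∫_0^2 c·x^n dx = c·2^(n+1)/(n+1):
  ∫_0^2 u(x)^2 dx = ∫_0^2 (9*x^4 - 6*x^3 - 5*x^2 + 2*x + 1) dx. Term by term:
    ∫_0^2 9*x^4 dx = 288/5;  ∫_0^2 -6*x^3 dx = -24;  ∫_0^2 -5*x^2 dx = -40/3;
    ∫_0^2 2*x dx = 4;  ∫_0^2 1 dx = 2.
  Sum: 288/5 − 24 − 40/3 + 4 + 2 = 394/15.
  ∫_0^2 u'(x)^2 dx = ∫_0^2 (36*x^2 - 12*x + 1) dx. Term by term:
    ∫_0^2 36*x^2 dx = 96;  ∫_0^2 -12*x dx = -24;  ∫_0^2 1 dx = 2.
  Sum: 96 − 24 + 2 = 74.
Adding: ||u||_{H^1}^2 = 394/15 + 74 = 1504/15.


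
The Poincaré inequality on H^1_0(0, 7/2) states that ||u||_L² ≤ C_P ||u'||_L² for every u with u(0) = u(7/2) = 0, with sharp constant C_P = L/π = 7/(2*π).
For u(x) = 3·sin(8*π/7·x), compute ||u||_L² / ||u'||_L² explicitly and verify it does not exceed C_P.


||u||_L² / ||u'||_L² = 7/(8*π) < C_P = 7/(2*π).

u(x) = 3·sin(8*π/7·x), so u'(x) = 24*π*cos(8*π*x/7)/7.
Writing u(x) = A·sin(kπx/L) with A = 3 and k = 4, use ∫_0^L sin²(kπx/L) dx = L/2 and ∫_0^L cos²(kπx/L) dx = L/2.
u² = 9·sin²(8*π/7·x) and (u')² = 576*π^2/49·cos²(8*π/7·x), and each of sin², cos² integrates to L/2 = 7/4 over (0, 7/2).
∫_0^7/2 u² dx = 63/4, so ||u||_L² = 3*sqrt(7)/2.
∫_0^7/2 (u')² dx = 144*π^2/7, so ||u'||_L² = 12*sqrt(7)*π/7.
Ratio ||u||_L² / ||u'||_L² = 7/(8*π).
Sharp Poincaré constant on H^1_0(0, 7/2) is C_P = L/π = 7/(2*π), achieved by sin(2*π/7·x).
This is the k = 4 harmonic; the ratio L/(kπ) is strictly less than C_P = L/π, consistent with the sharp inequality ||u||_L² ≤ C_P ||u'||_L².


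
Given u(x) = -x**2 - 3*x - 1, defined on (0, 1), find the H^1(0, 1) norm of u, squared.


||u||_{H^1}^2 = 257/10

The H^1 norm (squared) on an interval (0, L) is
  ||u||_{H^1}^2 = ∫_0^L u(x)^2 dx + ∫_0^L u'(x)^2 dx.
Compute u'(x) = -2*x - 3.
Then u(x)^2 = x**4 + 6*x**3 + 11*x**2 + 6*x + 1 and u'(x)^2 = 4*x**2 + 12*x + 9.
Integrate each monomial from 0 to 1 using ∫_0^1 c·x^n dx = c·1^(n+1)/(n+1):
  ∫_0^1 u(x)^2 dx = ∫_0^1 (x^4 + 6*x^3 + 11*x^2 + 6*x + 1) dx. Term by term:
    ∫_0^1 x^4 dx = 1/5;  ∫_0^1 6*x^3 dx = 3/2;  ∫_0^1 11*x^2 dx = 11/3;
    ∫_0^1 6*x dx = 3;  ∫_0^1 1 dx = 1.
  Sum: 1/5 + 3/2 + 11/3 + 3 + 1 = 281/30.
  ∫_0^1 u'(x)^2 dx = ∫_0^1 (4*x^2 + 12*x + 9) dx. Term by term:
    ∫_0^1 4*x^2 dx = 4/3;  ∫_0^1 12*x dx = 6;  ∫_0^1 9 dx = 9.
  Sum: 4/3 + 6 + 9 = 49/3.
Adding: ||u||_{H^1}^2 = 281/30 + 49/3 = 257/10.


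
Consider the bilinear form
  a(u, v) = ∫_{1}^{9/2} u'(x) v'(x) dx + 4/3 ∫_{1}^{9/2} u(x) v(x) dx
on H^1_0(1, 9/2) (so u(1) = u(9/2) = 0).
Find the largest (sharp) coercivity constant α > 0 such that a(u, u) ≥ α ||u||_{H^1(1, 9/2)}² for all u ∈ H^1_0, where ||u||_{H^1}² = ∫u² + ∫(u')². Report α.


α = 1

Coercivity of a(·,·) on H^1_0(1, 9/2) means a(u, u) ≥ α ||u||_{H^1}² for every u ∈ H^1_0.
The interval has length L = 7/2, and Poincaré/coercivity depend only on L. Here a(u, u) = ∫(u')² + (4/3)·∫u².
Here c = 4/3 ≥ 1, so a(u,u) = ∫(u')² + c∫u² ≥ ∫(u')² + ∫u² = ||u||_{H^1}², i.e. α = 1 works. No larger α is possible: a(u,u) ≥ α||u||_{H^1}² means (1−α)∫(u')² ≥ (α−c)∫u², and for the modes u_n = sin(nπ(x−x₀)/L) (x₀ the left endpoint) one has ∫u_n²/∫(u_n')² = (L/(nπ))² → 0, so a(u_n,u_n)/||u_n||_{H^1}² → 1. Hence the optimal constant is α = 1.
Therefore α = 1.


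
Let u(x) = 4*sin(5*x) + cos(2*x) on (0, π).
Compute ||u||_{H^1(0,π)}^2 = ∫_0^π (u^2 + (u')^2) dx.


||u||_{H^1(0,π)}^2 = 400/21 + 421*π/2

u'(x) = -2*sin(2*x) + 20*cos(5*x).
Expand u² and (u')² and integrate term by term on (0, π), using: for integers n ≥ 1, ∫_0^π sin²(nx) dx = ∫_0^π cos²(nx) dx = π/2; for n ≠ n', ∫_0^π sin(nx)sin(n'x) dx = ∫_0^π cos(nx)cos(n'x) dx = 0; and by product-to-sum, ∫_0^π sin(nx)cos(n'x) dx = ½∫_0^π [sin((n+n')x) + sin((n−n')x)] dx, which is 0 when n+n' is even and 2n/(n²−n'²) when n+n' is odd (it need not vanish on (0, π)).
  u² squared terms: (4)²·∫sin(5x)² dx = 16·π/2 = 8*π;  (1)²·∫cos(2x)² dx = 1·π/2 = π/2.
  u² cross terms: 2·(4)·(1)·∫sin(5x)·cos(2x) dx = 8·(10/21) = 80/21.
  So ∫_0^π u² dx = 8*π + π/2 + 80/21 = 80/21 + 17*π/2.
  (u')² squared terms: (-2)²·∫sin(2x)² dx = 4·π/2 = 2*π;  (20)²·∫cos(5x)² dx = 400·π/2 = 200*π.
  (u')² cross terms: 2·(-2)·(20)·∫sin(2x)·cos(5x) dx = -80·(-4/21) = 320/21.
  So ∫_0^π (u')² dx = 2*π + 200*π + 320/21 = 320/21 + 202*π.
||u||_{H^1}^2 = (80/21 + 17*π/2) + (320/21 + 202*π) = 400/21 + 421*π/2.


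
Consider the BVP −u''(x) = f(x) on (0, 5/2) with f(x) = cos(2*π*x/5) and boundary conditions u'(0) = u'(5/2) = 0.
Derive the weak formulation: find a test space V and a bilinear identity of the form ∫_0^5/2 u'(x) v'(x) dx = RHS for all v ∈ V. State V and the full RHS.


V = H^1(0, 5/2) (no boundary constraint on v; u is determined up to an additive constant); weak form: ∫_0^5/2 u'v' dx = ∫_0^5/2 (cos(2*π*x/5)) v dx for all v ∈ V.

Multiply both sides by a test function v and integrate from 0 to 5/2:
  ∫_0^5/2 −u''(x) v(x) dx = ∫_0^5/2 f(x) v(x) dx.
Integrate the LHS by parts once:
  ∫_0^5/2 −u'' v dx = −[u'(x) v(x)]_0^5/2 + ∫_0^5/2 u'(x) v'(x) dx.
Thus ∫_0^5/2 u'(x) v'(x) dx = ∫_0^5/2 f(x) v(x) dx + [u'(x) v(x)]_0^5/2.
Choose V so that boundary terms are either known or forced to vanish.
u has homogeneous Neumann: u'(0) = u'(5/2) = 0. So [u' v]_0^5/2 = 0·v(5/2) − 0·v(0) = 0 for any v; take V = H^1(0, 5/2).
Weak formulation: find u (satisfying any essential BC) such that ∫_0^5/2 u'(x) v'(x) dx = ∫_0^5/2 f v dx for all v ∈ V (homogeneous Neumann, so boundary terms vanish).
Substituting f(x) = cos(2*π*x/5), the right-hand side is ∫_0^5/2 (cos(2*π*x/5)) v dx.
Compatibility check (pure Neumann): taking v ≡ 1 ∈ V gives 0 = ∫_0^5/2 f dx + (0) − (0), i.e. ∫_0^5/2 f dx must equal u'(0) − u'(5/2) = 0. Indeed ∫_0^5/2 (cos(2*π*x/5)) dx = 0, so the data are compatible. The solution is then unique only up to an additive constant (fix it e.g. by requiring ∫_0^5/2 u dx = 0).


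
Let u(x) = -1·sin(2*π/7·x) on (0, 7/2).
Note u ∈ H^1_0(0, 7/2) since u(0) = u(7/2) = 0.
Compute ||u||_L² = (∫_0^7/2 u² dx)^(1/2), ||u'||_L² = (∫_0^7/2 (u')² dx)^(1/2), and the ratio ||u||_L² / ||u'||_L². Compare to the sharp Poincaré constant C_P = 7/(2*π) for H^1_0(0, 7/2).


||u||_L² / ||u'||_L² = 7/(2*π) = C_P.

u(x) = -1·sin(2*π/7·x), so u'(x) = -2*π*cos(2*π*x/7)/7.
Writing u(x) = A·sin(kπx/L) with A = -1 and k = 1, use ∫_0^L sin²(kπx/L) dx = L/2 and ∫_0^L cos²(kπx/L) dx = L/2.
u² = 1·sin²(2*π/7·x) and (u')² = 4*π^2/49·cos²(2*π/7·x), and each of sin², cos² integrates to L/2 = 7/4 over (0, 7/2).
∫_0^7/2 u² dx = 7/4, so ||u||_L² = sqrt(7)/2.
∫_0^7/2 (u')² dx = π^2/7, so ||u'||_L² = sqrt(7)*π/7.
Ratio ||u||_L² / ||u'||_L² = 7/(2*π).
Sharp Poincaré constant on H^1_0(0, 7/2) is C_P = L/π = 7/(2*π), achieved by sin(2*π/7·x).
This is the k = 1 eigenfunction (up to amplitude), so the ratio equals the sharp Poincaré constant exactly.


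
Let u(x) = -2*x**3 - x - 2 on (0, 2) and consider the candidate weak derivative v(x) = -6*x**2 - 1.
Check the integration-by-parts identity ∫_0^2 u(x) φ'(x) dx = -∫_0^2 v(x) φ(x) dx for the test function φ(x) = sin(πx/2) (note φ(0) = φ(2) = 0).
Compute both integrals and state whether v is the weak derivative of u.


LHS = -192/π^3 + 52/π, RHS = -192/π^3 + 52/π. Yes, v = u' weakly.

u(x) = -2*x**3 - x - 2, classical derivative u'(x) = -6*x**2 - 1.
φ(x) = sin(πx/2), so φ'(x) = π*cos(π*x/2)/2.
Note φ(0) = φ(2) = 0, so the boundary term u·φ vanishes.
LHS = ∫_0^2 u(x) φ'(x) dx = ∫_0^2 (-π*x^3*cos(π*x/2) - π*x*cos(π*x/2)/2 - π*cos(π*x/2)) dx. Term by term:
  ∫_0^2 -π*cos(π*x/2) dx = 0;  ∫_0^2 -π*x^3*cos(π*x/2) dx = -192/π^3 + 48/π;  ∫_0^2 -π*x*cos(π*x/2)/2 dx = 4/π.
Sum: 0 + -192/π^3 + 48/π + 4/π = -192/π^3 + 52/π.
So LHS = -192/π^3 + 52/π.
∫_0^2 v(x) φ(x) dx = ∫_0^2 (-6*x^2*sin(π*x/2) - sin(π*x/2)) dx. Term by term:
  ∫_0^2 -sin(π*x/2) dx = -4/π;  ∫_0^2 -6*x^2*sin(π*x/2) dx = -48/π + 192/π^3.
Sum: -4/π + -48/π + 192/π^3 = -52/π + 192/π^3.
So RHS = -∫_0^2 v(x) φ(x) dx = -192/π^3 + 52/π.
LHS = RHS, so the identity holds for this test φ.
Moreover u is smooth here and v(x) = u'(x) = -6*x**2 - 1 pointwise, so the identity holds for every test function. Hence v is the weak derivative of u.


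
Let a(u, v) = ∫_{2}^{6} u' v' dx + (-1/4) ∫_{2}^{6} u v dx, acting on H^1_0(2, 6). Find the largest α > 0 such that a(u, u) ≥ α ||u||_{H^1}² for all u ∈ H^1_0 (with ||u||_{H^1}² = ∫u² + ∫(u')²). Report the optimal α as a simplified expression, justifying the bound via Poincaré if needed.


α = (-4 + π^2)/(π^2 + 16)

Coercivity of a(·,·) on H^1_0(2, 6) means a(u, u) ≥ α ||u||_{H^1}² for every u ∈ H^1_0.
The interval has length L = 4, and Poincaré/coercivity depend only on L. Here a(u, u) = ∫(u')² + (-1/4)·∫u².
Here c = -1/4 < 0 with |c| < (π/L)² = π^2/16, so coercivity still holds. The condition a(u,u) ≥ α||u||_{H^1}² reads (1−α)∫(u')² ≥ (α−c)∫u². Any admissible α is ≤ 1 (rapidly oscillating u have ∫u²/∫(u')² → 0), and α = 1 would force 0 ≥ (1−c)∫u², impossible since c < 1; so 1−α > 0. By the sharp Poincaré inequality on H^1_0 of an interval of length L, ∫(u')² ≥ (π/L)²∫u² with equality for the first sine mode sin(π(x−x₀)/L) (x₀ the left endpoint), so the inequality holds for all u iff (1−α)(π/L)² ≥ α − c, i.e. α ≤ ((π/L)² + c)/((π/L)² + 1) = (1 + c(L/π)²)/(1 + (L/π)²). (Direct route, valid since c ≤ 0: Poincaré gives c∫u² ≥ c(L/π)²∫(u')², so a(u,u) ≥ (1 + c(L/π)²)∫(u')², while ||u||_{H^1}² ≤ (1 + (L/π)²)∫(u')²; dividing yields the same α.) With (π/L)² = π^2/16 and c = -1/4, the largest admissible constant is α = ((π/L)² + c)/((π/L)² + 1).
Simplifying, α = (-4 + π^2)/(π^2 + 16).


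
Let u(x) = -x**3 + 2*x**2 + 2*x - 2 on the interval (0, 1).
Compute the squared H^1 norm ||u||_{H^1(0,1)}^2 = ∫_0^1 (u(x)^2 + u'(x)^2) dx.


||u||_{H^1}^2 = 1079/105

The H^1 norm (squared) on an interval (0, L) is
  ||u||_{H^1}^2 = ∫_0^L u(x)^2 dx + ∫_0^L u'(x)^2 dx.
Compute u'(x) = -3*x**2 + 4*x + 2.
Then u(x)^2 = x**6 - 4*x**5 + 12*x**3 - 4*x**2 - 8*x + 4 and u'(x)^2 = 9*x**4 - 24*x**3 + 4*x**2 + 16*x + 4.
Integrate each monomial from 0 to 1 using ∫_0^1 c·x^n dx = c·1^(n+1)/(n+1):
  ∫_0^1 u(x)^2 dx = ∫_0^1 (x^6 - 4*x^5 + 12*x^3 - 4*x^2 - 8*x + 4) dx. Term by term:
    ∫_0^1 x^6 dx = 1/7;  ∫_0^1 -4*x^5 dx = -2/3;  ∫_0^1 12*x^3 dx = 3;
    ∫_0^1 -4*x^2 dx = -4/3;  ∫_0^1 -8*x dx = -4;  ∫_0^1 4 dx = 4.
  Sum: 1/7 − 2/3 + 3 − 4/3 − 4 + 4 = 8/7.
  ∫_0^1 u'(x)^2 dx = ∫_0^1 (9*x^4 - 24*x^3 + 4*x^2 + 16*x + 4) dx. Term by term:
    ∫_0^1 9*x^4 dx = 9/5;  ∫_0^1 -24*x^3 dx = -6;  ∫_0^1 4*x^2 dx = 4/3;
    ∫_0^1 16*x dx = 8;  ∫_0^1 4 dx = 4.
  Sum: 9/5 − 6 + 4/3 + 8 + 4 = 137/15.
Adding: ||u||_{H^1}^2 = 8/7 + 137/15 = 1079/105.


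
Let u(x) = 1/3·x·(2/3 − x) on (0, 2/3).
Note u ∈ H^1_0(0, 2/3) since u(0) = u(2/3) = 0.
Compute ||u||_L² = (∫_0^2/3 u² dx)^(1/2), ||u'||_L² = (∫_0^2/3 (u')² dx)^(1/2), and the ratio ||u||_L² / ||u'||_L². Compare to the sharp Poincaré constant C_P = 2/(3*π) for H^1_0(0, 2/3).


||u||_L² / ||u'||_L² = sqrt(10)/15 < C_P = 2/(3*π).

u(x) = 1/3·x·(2/3 − x), so u'(x) = 2/9 - 2*x/3.
u(x) = 1/3·x·(2/3 − x) vanishes at x = 0 and x = 2/3, so u ∈ H^1_0(0, 2/3). Differentiate via the product rule and integrate the resulting polynomials term by term.
  ∫_0^2/3 u² dx = ∫_0^2/3 (x^4/9 - 4*x^3/27 + 4*x^2/81) dx. Term by term:
    ∫_0^2/3 x^4/9 dx = 32/10935;  ∫_0^2/3 -4*x^3/27 dx = -16/2187;  ∫_0^2/3 4*x^2/81 dx = 32/6561.
  Sum: 32/10935 − 16/2187 + 32/6561 = 16/32805.
  ∫_0^2/3 (u')² dx = ∫_0^2/3 (4*x^2/9 - 8*x/27 + 4/81) dx. Term by term:
    ∫_0^2/3 4*x^2/9 dx = 32/729;  ∫_0^2/3 -8*x/27 dx = -16/243;  ∫_0^2/3 4/81 dx = 8/243.
  Sum: 32/729 − 16/243 + 8/243 = 8/729.
∫_0^2/3 u² dx = 16/32805, so ||u||_L² = 4*sqrt(5)/405.
∫_0^2/3 (u')² dx = 8/729, so ||u'||_L² = 2*sqrt(2)/27.
Ratio ||u||_L² / ||u'||_L² = sqrt(10)/15.
Sharp Poincaré constant on H^1_0(0, 2/3) is C_P = L/π = 2/(3*π), achieved by sin(3*π/2·x).
A polynomial bump cannot attain the sharp Poincaré constant (only the first sine eigenfunction does), so the ratio is strictly less than C_P, consistent with ||u||_L² ≤ C_P ||u'||_L².


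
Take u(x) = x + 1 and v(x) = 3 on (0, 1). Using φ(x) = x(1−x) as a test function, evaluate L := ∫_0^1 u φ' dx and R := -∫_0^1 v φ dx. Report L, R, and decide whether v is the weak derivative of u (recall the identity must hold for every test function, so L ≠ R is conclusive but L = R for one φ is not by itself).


LHS = -1/6, RHS = -1/2. No, v is not the weak derivative of u.

u(x) = x + 1, classical derivative u'(x) = 1.
φ(x) = x(1−x), so φ'(x) = 1 - 2*x.
Note φ(0) = φ(1) = 0, so the boundary term u·φ vanishes.
LHS = ∫_0^1 u(x) φ'(x) dx = ∫_0^1 (-2*x^2 - x + 1) dx. Term by term:
  ∫_0^1 -2*x^2 dx = -2/3;  ∫_0^1 -x dx = -1/2;  ∫_0^1 1 dx = 1.
Sum: -2/3 − 1/2 + 1 = -1/6.
So LHS = -1/6.
∫_0^1 v(x) φ(x) dx = ∫_0^1 (-3*x^2 + 3*x) dx. Term by term:
  ∫_0^1 -3*x^2 dx = -1;  ∫_0^1 3*x dx = 3/2.
Sum: -1 + 3/2 = 1/2.
So RHS = -∫_0^1 v(x) φ(x) dx = -1/2.
LHS − RHS = 1/3 ≠ 0, so the identity fails.
(For a valid weak derivative the identity must hold for EVERY test function, in particular this one. The failure shows v is NOT the weak derivative of u.)
Correct weak derivative would be u'(x) = 1.


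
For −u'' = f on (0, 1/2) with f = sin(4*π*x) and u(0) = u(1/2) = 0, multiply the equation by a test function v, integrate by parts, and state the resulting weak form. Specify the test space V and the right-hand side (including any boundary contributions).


V = H^1_0(0, 1/2) (so v(0) = v(1/2) = 0); weak form: ∫_0^1/2 u'v' dx = ∫_0^1/2 (sin(4*π*x)) v dx for all v ∈ V.

Multiply both sides by a test function v and integrate from 0 to 1/2:
  ∫_0^1/2 −u''(x) v(x) dx = ∫_0^1/2 f(x) v(x) dx.
Integrate the LHS by parts once:
  ∫_0^1/2 −u'' v dx = −[u'(x) v(x)]_0^1/2 + ∫_0^1/2 u'(x) v'(x) dx.
Thus ∫_0^1/2 u'(x) v'(x) dx = ∫_0^1/2 f(x) v(x) dx + [u'(x) v(x)]_0^1/2.
Choose V so that boundary terms are either known or forced to vanish.
u is Dirichlet: u(0) = u(1/2) = 0. Let V = H^1_0(0, 1/2); then v(0) = v(1/2) = 0, and [u' v]_0^1/2 = 0.
Weak formulation: find u (satisfying any essential BC) such that ∫_0^1/2 u'(x) v'(x) dx = ∫_0^1/2 f v dx for all v ∈ V.
Substituting f(x) = sin(4*π*x), the right-hand side is ∫_0^1/2 (sin(4*π*x)) v dx.


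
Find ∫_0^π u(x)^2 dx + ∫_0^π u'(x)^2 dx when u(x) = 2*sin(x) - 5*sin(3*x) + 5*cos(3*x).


||u||_{H^1(0,π)}^2 = 254*π

u'(x) = -15*sin(3*x) + 2*cos(x) - 15*cos(3*x).
Expand u² and (u')² and integrate term by term on (0, π), using: for integers n ≥ 1, ∫_0^π sin²(nx) dx = ∫_0^π cos²(nx) dx = π/2; for n ≠ n', ∫_0^π sin(nx)sin(n'x) dx = ∫_0^π cos(nx)cos(n'x) dx = 0; and by product-to-sum, ∫_0^π sin(nx)cos(n'x) dx = ½∫_0^π [sin((n+n')x) + sin((n−n')x)] dx, which is 0 when n+n' is even and 2n/(n²−n'²) when n+n' is odd (it need not vanish on (0, π)).
  u² squared terms: (-5)²·∫sin(3x)² dx = 25·π/2 = 25*π/2;  (2)²·∫sin(x)² dx = 4·π/2 = 2*π;  (5)²·∫cos(3x)² dx = 25·π/2 = 25*π/2.
  u² cross terms: 2·(-5)·(2)·∫sin(3x)·sin(x) dx = -20·(0) = 0;  2·(-5)·(5)·∫sin(3x)·cos(3x) dx = -50·(0) = 0;  2·(2)·(5)·∫sin(x)·cos(3x) dx = 20·(0) = 0.
  So ∫_0^π u² dx = 25*π/2 + 2*π + 25*π/2 + 0 + 0 + 0 = 27*π.
  (u')² squared terms: (-15)²·∫cos(3x)² dx = 225·π/2 = 225*π/2;  (-15)²·∫sin(3x)² dx = 225·π/2 = 225*π/2;  (2)²·∫cos(x)² dx = 4·π/2 = 2*π.
  (u')² cross terms: 2·(-15)·(-15)·∫cos(3x)·sin(3x) dx = 450·(0) = 0;  2·(-15)·(2)·∫cos(3x)·cos(x) dx = -60·(0) = 0;  2·(-15)·(2)·∫sin(3x)·cos(x) dx = -60·(0) = 0.
  So ∫_0^π (u')² dx = 225*π/2 + 225*π/2 + 2*π + 0 + 0 + 0 = 227*π.
||u||_{H^1}^2 = (27*π) + (227*π) = 254*π.


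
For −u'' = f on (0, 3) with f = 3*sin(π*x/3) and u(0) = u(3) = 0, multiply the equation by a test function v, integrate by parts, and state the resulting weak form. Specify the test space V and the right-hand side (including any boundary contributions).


V = H^1_0(0, 3) (so v(0) = v(3) = 0); weak form: ∫_0^3 u'v' dx = ∫_0^3 (3*sin(π*x/3)) v dx for all v ∈ V.

Multiply both sides by a test function v and integrate from 0 to 3:
  ∫_0^3 −u''(x) v(x) dx = ∫_0^3 f(x) v(x) dx.
Integrate the LHS by parts once:
  ∫_0^3 −u'' v dx = −[u'(x) v(x)]_0^3 + ∫_0^3 u'(x) v'(x) dx.
Thus ∫_0^3 u'(x) v'(x) dx = ∫_0^3 f(x) v(x) dx + [u'(x) v(x)]_0^3.
Choose V so that boundary terms are either known or forced to vanish.
u is Dirichlet: u(0) = u(3) = 0. Let V = H^1_0(0, 3); then v(0) = v(3) = 0, and [u' v]_0^3 = 0.
Weak formulation: find u (satisfying any essential BC) such that ∫_0^3 u'(x) v'(x) dx = ∫_0^3 f v dx for all v ∈ V.
Substituting f(x) = 3*sin(π*x/3), the right-hand side is ∫_0^3 (3*sin(π*x/3)) v dx.


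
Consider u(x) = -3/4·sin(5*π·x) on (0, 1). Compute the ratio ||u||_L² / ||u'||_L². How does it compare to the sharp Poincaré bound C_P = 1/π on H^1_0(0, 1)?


||u||_L² / ||u'||_L² = 1/(5*π) < C_P = 1/π.

u(x) = -3/4·sin(5*π·x), so u'(x) = -15*π*cos(5*π*x)/4.
Writing u(x) = A·sin(kπx/L) with A = -3/4 and k = 5, use ∫_0^L sin²(kπx/L) dx = L/2 and ∫_0^L cos²(kπx/L) dx = L/2.
u² = 9/16·sin²(5*π·x) and (u')² = 225*π^2/16·cos²(5*π·x), and each of sin², cos² integrates to L/2 = 1/2 over (0, 1).
∫_0^1 u² dx = 9/32, so ||u||_L² = 3*sqrt(2)/8.
∫_0^1 (u')² dx = 225*π^2/32, so ||u'||_L² = 15*sqrt(2)*π/8.
Ratio ||u||_L² / ||u'||_L² = 1/(5*π).
Sharp Poincaré constant on H^1_0(0, 1) is C_P = L/π = 1/π, achieved by sin(π·x).
This is the k = 5 harmonic; the ratio L/(kπ) is strictly less than C_P = L/π, consistent with the sharp inequality ||u||_L² ≤ C_P ||u'||_L².


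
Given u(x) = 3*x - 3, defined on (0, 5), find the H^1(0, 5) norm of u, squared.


||u||_{H^1}^2 = 240

The H^1 norm (squared) on an interval (0, L) is
  ||u||_{H^1}^2 = ∫_0^L u(x)^2 dx + ∫_0^L u'(x)^2 dx.
Compute u'(x) = 3.
Then u(x)^2 = 9*x**2 - 18*x + 9 and u'(x)^2 = 9.
Integrate each monomial from 0 to 5 using ∫_0^5 c·x^n dx = c·5^(n+1)/(n+1):
  ∫_0^5 u(x)^2 dx = ∫_0^5 (9*x^2 - 18*x + 9) dx. Term by term:
    ∫_0^5 9*x^2 dx = 375;  ∫_0^5 -18*x dx = -225;  ∫_0^5 9 dx = 45.
  Sum: 375 − 225 + 45 = 195.
  ∫_0^5 u'(x)^2 dx = ∫_0^5 (9) dx. Term by term:
    ∫_0^5 9 dx = 45.
Adding: ||u||_{H^1}^2 = 195 + 45 = 240.


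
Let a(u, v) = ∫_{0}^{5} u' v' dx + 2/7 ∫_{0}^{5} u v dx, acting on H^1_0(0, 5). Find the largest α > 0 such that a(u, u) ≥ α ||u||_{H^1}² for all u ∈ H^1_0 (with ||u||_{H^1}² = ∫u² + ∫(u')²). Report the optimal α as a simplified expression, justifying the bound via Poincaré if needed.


α = (50/7 + π^2)/(π^2 + 25)

Coercivity of a(·,·) on H^1_0(0, 5) means a(u, u) ≥ α ||u||_{H^1}² for every u ∈ H^1_0.
The interval has length L = 5, and Poincaré/coercivity depend only on L. Here a(u, u) = ∫(u')² + (2/7)·∫u².
Here 0 < c = 2/7 < 1. The condition a(u,u) ≥ α||u||_{H^1}² reads (1−α)∫(u')² ≥ (α−c)∫u². Any admissible α is ≤ 1 (rapidly oscillating u have ∫u²/∫(u')² → 0), and α = 1 would force 0 ≥ (1−c)∫u², impossible since c < 1; so 1−α > 0. By the sharp Poincaré inequality on H^1_0 of an interval of length L, ∫(u')² ≥ (π/L)²∫u² with equality for the first sine mode sin(π(x−x₀)/L) (x₀ the left endpoint), so the inequality holds for all u iff (1−α)(π/L)² ≥ α − c, i.e. α ≤ ((π/L)² + c)/((π/L)² + 1) = (1 + c(L/π)²)/(1 + (L/π)²). With (π/L)² = π^2/25 and c = 2/7, the largest admissible constant is α = ((π/L)² + c)/((π/L)² + 1).
Simplifying, α = (50/7 + π^2)/(π^2 + 25).


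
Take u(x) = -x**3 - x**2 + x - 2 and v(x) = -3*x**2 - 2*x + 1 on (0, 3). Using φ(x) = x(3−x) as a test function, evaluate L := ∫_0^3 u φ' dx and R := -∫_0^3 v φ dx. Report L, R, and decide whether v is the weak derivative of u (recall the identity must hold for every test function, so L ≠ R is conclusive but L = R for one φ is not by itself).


LHS = 909/20, RHS = 909/20. Yes, v = u' weakly.

u(x) = -x**3 - x**2 + x - 2, classical derivative u'(x) = -3*x**2 - 2*x + 1.
φ(x) = x(3−x), so φ'(x) = 3 - 2*x.
Note φ(0) = φ(3) = 0, so the boundary term u·φ vanishes.
LHS = ∫_0^3 u(x) φ'(x) dx = ∫_0^3 (2*x^4 - x^3 - 5*x^2 + 7*x - 6) dx. Term by term:
  ∫_0^3 2*x^4 dx = 486/5;  ∫_0^3 -x^3 dx = -81/4;  ∫_0^3 -5*x^2 dx = -45;
  ∫_0^3 7*x dx = 63/2;  ∫_0^3 -6 dx = -18.
Sum: 486/5 − 81/4 − 45 + 63/2 − 18 = 909/20.
So LHS = 909/20.
∫_0^3 v(x) φ(x) dx = ∫_0^3 (3*x^4 - 7*x^3 - 7*x^2 + 3*x) dx. Term by term:
  ∫_0^3 3*x^4 dx = 729/5;  ∫_0^3 -7*x^3 dx = -567/4;  ∫_0^3 -7*x^2 dx = -63;
  ∫_0^3 3*x dx = 27/2.
Sum: 729/5 − 567/4 − 63 + 27/2 = -909/20.
So RHS = -∫_0^3 v(x) φ(x) dx = 909/20.
LHS = RHS, so the identity holds for this test φ.
Moreover u is smooth here and v(x) = u'(x) = -3*x**2 - 2*x + 1 pointwise, so the identity holds for every test function. Hence v is the weak derivative of u.


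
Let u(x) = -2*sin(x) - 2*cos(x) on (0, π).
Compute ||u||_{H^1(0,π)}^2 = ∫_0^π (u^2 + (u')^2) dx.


||u||_{H^1(0,π)}^2 = 8*π

u'(x) = 2*sin(x) - 2*cos(x).
Expand u² and (u')² and integrate term by term on (0, π), using: for integers n ≥ 1, ∫_0^π sin²(nx) dx = ∫_0^π cos²(nx) dx = π/2; for n ≠ n', ∫_0^π sin(nx)sin(n'x) dx = ∫_0^π cos(nx)cos(n'x) dx = 0; and by product-to-sum, ∫_0^π sin(nx)cos(n'x) dx = ½∫_0^π [sin((n+n')x) + sin((n−n')x)] dx, which is 0 when n+n' is even and 2n/(n²−n'²) when n+n' is odd (it need not vanish on (0, π)).
  u² squared terms: (-2)²·∫cos(x)² dx = 4·π/2 = 2*π;  (-2)²·∫sin(x)² dx = 4·π/2 = 2*π.
  u² cross terms: 2·(-2)·(-2)·∫cos(x)·sin(x) dx = 8·(0) = 0.
  So ∫_0^π u² dx = 2*π + 2*π + 0 = 4*π.
  (u')² squared terms: (-2)²·∫cos(x)² dx = 4·π/2 = 2*π;  (2)²·∫sin(x)² dx = 4·π/2 = 2*π.
  (u')² cross terms: 2·(-2)·(2)·∫cos(x)·sin(x) dx = -8·(0) = 0.
  So ∫_0^π (u')² dx = 2*π + 2*π + 0 = 4*π.
||u||_{H^1}^2 = (4*π) + (4*π) = 8*π.


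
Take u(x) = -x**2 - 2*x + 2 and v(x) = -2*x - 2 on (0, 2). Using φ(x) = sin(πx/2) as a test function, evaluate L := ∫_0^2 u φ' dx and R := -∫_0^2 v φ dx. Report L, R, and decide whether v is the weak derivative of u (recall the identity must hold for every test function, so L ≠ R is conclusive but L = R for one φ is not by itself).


LHS = 16/π, RHS = 16/π. Yes, v = u' weakly.

u(x) = -x**2 - 2*x + 2, classical derivative u'(x) = -2*x - 2.
φ(x) = sin(πx/2), so φ'(x) = π*cos(π*x/2)/2.
Note φ(0) = φ(2) = 0, so the boundary term u·φ vanishes.
LHS = ∫_0^2 u(x) φ'(x) dx = ∫_0^2 (-π*x^2*cos(π*x/2)/2 - π*x*cos(π*x/2) + π*cos(π*x/2)) dx. Term by term:
  ∫_0^2 π*cos(π*x/2) dx = 0;  ∫_0^2 -π*x*cos(π*x/2) dx = 8/π;  ∫_0^2 -π*x^2*cos(π*x/2)/2 dx = 8/π.
Sum: 0 + 8/π + 8/π = 16/π.
So LHS = 16/π.
∫_0^2 v(x) φ(x) dx = ∫_0^2 (-2*x*sin(π*x/2) - 2*sin(π*x/2)) dx. Term by term:
  ∫_0^2 -2*sin(π*x/2) dx = -8/π;  ∫_0^2 -2*x*sin(π*x/2) dx = -8/π.
Sum: -8/π − 8/π = -16/π.
So RHS = -∫_0^2 v(x) φ(x) dx = 16/π.
LHS = RHS, so the identity holds for this test φ.
Moreover u is smooth here and v(x) = u'(x) = -2*x - 2 pointwise, so the identity holds for every test function. Hence v is the weak derivative of u.


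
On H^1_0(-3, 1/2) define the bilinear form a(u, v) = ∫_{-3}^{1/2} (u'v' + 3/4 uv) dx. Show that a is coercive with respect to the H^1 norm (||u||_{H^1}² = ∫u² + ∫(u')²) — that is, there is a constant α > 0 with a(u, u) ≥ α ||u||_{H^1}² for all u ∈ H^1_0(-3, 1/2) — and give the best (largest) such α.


α = (147 + 16*π^2)/(4*(4*π^2 + 49))

Coercivity of a(·,·) on H^1_0(-3, 1/2) means a(u, u) ≥ α ||u||_{H^1}² for every u ∈ H^1_0.
The interval has length L = 7/2, and Poincaré/coercivity depend only on L. Here a(u, u) = ∫(u')² + (3/4)·∫u².
Here 0 < c = 3/4 < 1. The condition a(u,u) ≥ α||u||_{H^1}² reads (1−α)∫(u')² ≥ (α−c)∫u². Any admissible α is ≤ 1 (rapidly oscillating u have ∫u²/∫(u')² → 0), and α = 1 would force 0 ≥ (1−c)∫u², impossible since c < 1; so 1−α > 0. By the sharp Poincaré inequality on H^1_0 of an interval of length L, ∫(u')² ≥ (π/L)²∫u² with equality for the first sine mode sin(π(x−x₀)/L) (x₀ the left endpoint), so the inequality holds for all u iff (1−α)(π/L)² ≥ α − c, i.e. α ≤ ((π/L)² + c)/((π/L)² + 1) = (1 + c(L/π)²)/(1 + (L/π)²). With (π/L)² = 4*π^2/49 and c = 3/4, the largest admissible constant is α = ((π/L)² + c)/((π/L)² + 1).
Simplifying, α = (147 + 16*π^2)/(4*(4*π^2 + 49)).


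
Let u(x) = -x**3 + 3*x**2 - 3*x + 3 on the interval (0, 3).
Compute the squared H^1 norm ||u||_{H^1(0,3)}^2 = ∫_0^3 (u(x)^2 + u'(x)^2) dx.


||u||_{H^1}^2 = 2619/35

The H^1 norm (squared) on an interval (0, L) is
  ||u||_{H^1}^2 = ∫_0^L u(x)^2 dx + ∫_0^L u'(x)^2 dx.
Compute u'(x) = -3*x**2 + 6*x - 3.
Then u(x)^2 = x**6 - 6*x**5 + 15*x**4 - 24*x**3 + 27*x**2 - 18*x + 9 and u'(x)^2 = 9*x**4 - 36*x**3 + 54*x**2 - 36*x + 9.
Integrate each monomial from 0 to 3 using ∫_0^3 c·x^n dx = c·3^(n+1)/(n+1):
  ∫_0^3 u(x)^2 dx = ∫_0^3 (x^6 - 6*x^5 + 15*x^4 - 24*x^3 + 27*x^2 - 18*x + 9) dx. Term by term:
    ∫_0^3 x^6 dx = 2187/7;  ∫_0^3 -6*x^5 dx = -729;  ∫_0^3 15*x^4 dx = 729;
    ∫_0^3 -24*x^3 dx = -486;  ∫_0^3 27*x^2 dx = 243;  ∫_0^3 -18*x dx = -81;
    ∫_0^3 9 dx = 27.
  Sum: 2187/7 − 729 + 729 − 486 + 243 − 81 + 27 = 108/7.
  ∫_0^3 u'(x)^2 dx = ∫_0^3 (9*x^4 - 36*x^3 + 54*x^2 - 36*x + 9) dx. Term by term:
    ∫_0^3 9*x^4 dx = 2187/5;  ∫_0^3 -36*x^3 dx = -729;  ∫_0^3 54*x^2 dx = 486;
    ∫_0^3 -36*x dx = -162;  ∫_0^3 9 dx = 27.
  Sum: 2187/5 − 729 + 486 − 162 + 27 = 297/5.
Adding: ||u||_{H^1}^2 = 108/7 + 297/5 = 2619/35.


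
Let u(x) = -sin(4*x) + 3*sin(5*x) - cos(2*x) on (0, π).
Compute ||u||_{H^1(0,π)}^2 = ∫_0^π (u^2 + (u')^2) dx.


||u||_{H^1(0,π)}^2 = -100/7 + 128*π

u'(x) = 2*sin(2*x) - 4*cos(4*x) + 15*cos(5*x).
Expand u² and (u')² and integrate term by term on (0, π), using: for integers n ≥ 1, ∫_0^π sin²(nx) dx = ∫_0^π cos²(nx) dx = π/2; for n ≠ n', ∫_0^π sin(nx)sin(n'x) dx = ∫_0^π cos(nx)cos(n'x) dx = 0; and by product-to-sum, ∫_0^π sin(nx)cos(n'x) dx = ½∫_0^π [sin((n+n')x) + sin((n−n')x)] dx, which is 0 when n+n' is even and 2n/(n²−n'²) when n+n' is odd (it need not vanish on (0, π)).
  u² squared terms: (-1)²·∫cos(2x)² dx = 1·π/2 = π/2;  (-1)²·∫sin(4x)² dx = 1·π/2 = π/2;  (3)²·∫sin(5x)² dx = 9·π/2 = 9*π/2.
  u² cross terms: 2·(-1)·(-1)·∫cos(2x)·sin(4x) dx = 2·(0) = 0;  2·(-1)·(3)·∫cos(2x)·sin(5x) dx = -6·(10/21) = -20/7;  2·(-1)·(3)·∫sin(4x)·sin(5x) dx = -6·(0) = 0.
  So ∫_0^π u² dx = π/2 + π/2 + 9*π/2 + 0 − 20/7 + 0 = -20/7 + 11*π/2.
  (u')² squared terms: (-4)²·∫cos(4x)² dx = 16·π/2 = 8*π;  (2)²·∫sin(2x)² dx = 4·π/2 = 2*π;  (15)²·∫cos(5x)² dx = 225·π/2 = 225*π/2.
  (u')² cross terms: 2·(-4)·(2)·∫cos(4x)·sin(2x) dx = -16·(0) = 0;  2·(-4)·(15)·∫cos(4x)·cos(5x) dx = -120·(0) = 0;  2·(2)·(15)·∫sin(2x)·cos(5x) dx = 60·(-4/21) = -80/7.
  So ∫_0^π (u')² dx = 8*π + 2*π + 225*π/2 + 0 + 0 − 80/7 = -80/7 + 245*π/2.
||u||_{H^1}^2 = (-20/7 + 11*π/2) + (-80/7 + 245*π/2) = -100/7 + 128*π.


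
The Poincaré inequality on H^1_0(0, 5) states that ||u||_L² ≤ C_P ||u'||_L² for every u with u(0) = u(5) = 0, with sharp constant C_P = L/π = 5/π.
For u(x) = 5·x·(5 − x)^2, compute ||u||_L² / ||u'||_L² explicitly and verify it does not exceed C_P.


||u||_L² / ||u'||_L² = 5*sqrt(14)/14 < C_P = 5/π.

u(x) = 5·x·(5 − x)^2, so u'(x) = 5*(x - 5)*(3*x - 5).
u(x) = 5·x·(5 − x)^2 vanishes at x = 0 and x = 5, so u ∈ H^1_0(0, 5). Differentiate via the product rule and integrate the resulting polynomials term by term.
  ∫_0^5 u² dx = ∫_0^5 (25*x^6 - 500*x^5 + 3750*x^4 - 12500*x^3 + 15625*x^2) dx. Term by term:
    ∫_0^5 25*x^6 dx = 1953125/7;  ∫_0^5 -500*x^5 dx = -3906250/3;  ∫_0^5 3750*x^4 dx = 2343750;
    ∫_0^5 -12500*x^3 dx = -1953125;  ∫_0^5 15625*x^2 dx = 1953125/3.
  Sum: 1953125/7 − 3906250/3 + 2343750 − 1953125 + 1953125/3 = 390625/21.
  ∫_0^5 (u')² dx = ∫_0^5 (225*x^4 - 3000*x^3 + 13750*x^2 - 25000*x + 15625) dx. Term by term:
    ∫_0^5 225*x^4 dx = 140625;  ∫_0^5 -3000*x^3 dx = -468750;  ∫_0^5 13750*x^2 dx = 1718750/3;
    ∫_0^5 -25000*x dx = -312500;  ∫_0^5 15625 dx = 78125.
  Sum: 140625 − 468750 + 1718750/3 − 312500 + 78125 = 31250/3.
∫_0^5 u² dx = 390625/21, so ||u||_L² = 625*sqrt(21)/21.
∫_0^5 (u')² dx = 31250/3, so ||u'||_L² = 125*sqrt(6)/3.
Ratio ||u||_L² / ||u'||_L² = 5*sqrt(14)/14.
Sharp Poincaré constant on H^1_0(0, 5) is C_P = L/π = 5/π, achieved by sin(π/5·x).
A polynomial bump cannot attain the sharp Poincaré constant (only the first sine eigenfunction does), so the ratio is strictly less than C_P, consistent with ||u||_L² ≤ C_P ||u'||_L².


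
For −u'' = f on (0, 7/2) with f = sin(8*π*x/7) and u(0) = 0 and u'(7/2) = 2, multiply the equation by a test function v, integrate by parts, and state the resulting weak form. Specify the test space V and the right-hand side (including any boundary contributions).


V = {v ∈ H^1(0, 7/2) : v(0) = 0} (test functions vanish at x = 0 where u is specified); weak form: ∫_0^7/2 u'v' dx = ∫_0^7/2 (sin(8*π*x/7)) v dx + 2·v(7/2) for all v ∈ V.

Multiply both sides by a test function v and integrate from 0 to 7/2:
  ∫_0^7/2 −u''(x) v(x) dx = ∫_0^7/2 f(x) v(x) dx.
Integrate the LHS by parts once:
  ∫_0^7/2 −u'' v dx = −[u'(x) v(x)]_0^7/2 + ∫_0^7/2 u'(x) v'(x) dx.
Thus ∫_0^7/2 u'(x) v'(x) dx = ∫_0^7/2 f(x) v(x) dx + [u'(x) v(x)]_0^7/2.
Choose V so that boundary terms are either known or forced to vanish.
Mixed BC: u(0) = 0 (Dirichlet) and u'(7/2) = 2 (Neumann). Define V = {v ∈ H^1(0, 7/2) : v(0) = 0}. Then [u' v]_0^7/2 = u'(7/2)·v(7/2) − u'(0)·0 = 2·v(7/2).
Weak formulation: find u (satisfying any essential BC) such that ∫_0^7/2 u'(x) v'(x) dx = ∫_0^7/2 f v dx + 2·v(7/2) for all v ∈ V (Dirichlet at 0 absorbed into V; Neumann datum at x = 7/2 contributes the boundary term).
Substituting f(x) = sin(8*π*x/7), the right-hand side is ∫_0^7/2 (sin(8*π*x/7)) v dx + 2·v(7/2).


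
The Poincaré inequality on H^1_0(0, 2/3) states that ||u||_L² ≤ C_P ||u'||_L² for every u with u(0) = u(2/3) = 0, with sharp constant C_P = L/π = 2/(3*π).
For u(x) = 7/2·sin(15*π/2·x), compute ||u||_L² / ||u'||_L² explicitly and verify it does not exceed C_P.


||u||_L² / ||u'||_L² = 2/(15*π) < C_P = 2/(3*π).

u(x) = 7/2·sin(15*π/2·x), so u'(x) = 105*π*cos(15*π*x/2)/4.
Writing u(x) = A·sin(kπx/L) with A = 7/2 and k = 5, use ∫_0^L sin²(kπx/L) dx = L/2 and ∫_0^L cos²(kπx/L) dx = L/2.
u² = 49/4·sin²(15*π/2·x) and (u')² = 11025*π^2/16·cos²(15*π/2·x), and each of sin², cos² integrates to L/2 = 1/3 over (0, 2/3).
∫_0^2/3 u² dx = 49/12, so ||u||_L² = 7*sqrt(3)/6.
∫_0^2/3 (u')² dx = 3675*π^2/16, so ||u'||_L² = 35*sqrt(3)*π/4.
Ratio ||u||_L² / ||u'||_L² = 2/(15*π).
Sharp Poincaré constant on H^1_0(0, 2/3) is C_P = L/π = 2/(3*π), achieved by sin(3*π/2·x).
This is the k = 5 harmonic; the ratio L/(kπ) is strictly less than C_P = L/π, consistent with the sharp inequality ||u||_L² ≤ C_P ||u'||_L².


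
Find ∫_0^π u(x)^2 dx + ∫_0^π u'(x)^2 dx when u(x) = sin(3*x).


||u||_{H^1(0,π)}^2 = 5*π

u'(x) = 3*cos(3*x).
Expand u² and (u')² and integrate term by term on (0, π), using: for integers n ≥ 1, ∫_0^π sin²(nx) dx = ∫_0^π cos²(nx) dx = π/2; for n ≠ n', ∫_0^π sin(nx)sin(n'x) dx = ∫_0^π cos(nx)cos(n'x) dx = 0; and by product-to-sum, ∫_0^π sin(nx)cos(n'x) dx = ½∫_0^π [sin((n+n')x) + sin((n−n')x)] dx, which is 0 when n+n' is even and 2n/(n²−n'²) when n+n' is odd (it need not vanish on (0, π)).
  u² squared terms: (1)²·∫sin(3x)² dx = 1·π/2 = π/2.
  So ∫_0^π u² dx = π/2.
  (u')² squared terms: (3)²·∫cos(3x)² dx = 9·π/2 = 9*π/2.
  So ∫_0^π (u')² dx = 9*π/2.
||u||_{H^1}^2 = (π/2) + (9*π/2) = 5*π.
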